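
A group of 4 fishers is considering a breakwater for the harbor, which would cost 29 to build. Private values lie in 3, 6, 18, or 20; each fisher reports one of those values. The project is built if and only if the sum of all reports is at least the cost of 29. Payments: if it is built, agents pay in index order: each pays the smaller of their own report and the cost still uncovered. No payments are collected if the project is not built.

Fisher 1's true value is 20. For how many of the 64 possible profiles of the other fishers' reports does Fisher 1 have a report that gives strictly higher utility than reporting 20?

63

Others report (3, 3, 6): truth gives 0; report 18 gives 2 > 0. Violating.
Others report (3, 3, 18): truth gives 0; report 6 gives 14 > 0. Violating.
Others report (3, 3, 20): truth gives 0; report 3 gives 17 > 0. Violating.
Others report (3, 6, 3): truth gives 0; report 18 gives 2 > 0. Violating.
Others report (3, 3, 3): truth gives 0; no alternative beats it.
(Checking all 64 profiles: 63 have a profitable deviation, 1 does not.)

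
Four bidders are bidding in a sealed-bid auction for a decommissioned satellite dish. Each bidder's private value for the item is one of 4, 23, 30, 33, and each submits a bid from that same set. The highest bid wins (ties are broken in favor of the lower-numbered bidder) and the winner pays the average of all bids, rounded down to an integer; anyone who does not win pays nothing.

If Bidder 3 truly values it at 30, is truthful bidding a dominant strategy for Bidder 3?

No

Consider the case where Bidder 1 bids 4, Bidder 2 bids 4 and Bidder 4 bids 4.
Truthful bid 30: wins, pays 10, utility 30 - 10 = 20.
Bid 23 instead: wins, pays 8, utility 30 - 8 = 22.
Since 22 > 20, bidding 23 is strictly better here, so truthful bidding is not dominant.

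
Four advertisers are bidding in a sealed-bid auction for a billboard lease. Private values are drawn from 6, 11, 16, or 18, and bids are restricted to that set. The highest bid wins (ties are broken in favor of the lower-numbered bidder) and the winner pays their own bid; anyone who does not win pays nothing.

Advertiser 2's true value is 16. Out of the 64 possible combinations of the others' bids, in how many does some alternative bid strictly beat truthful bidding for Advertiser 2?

4

Others bid (6, 6, 6): truth gives 0; bid 11 gives 5 > 0. Violating.
Others bid (6, 6, 11): truth gives 0; bid 11 gives 5 > 0. Violating.
Others bid (6, 11, 6): truth gives 0; bid 11 gives 5 > 0. Violating.
Others bid (6, 11, 11): truth gives 0; bid 11 gives 5 > 0. Violating.
Others bid (6, 6, 16): truth gives 0; no alternative beats it.
Others bid (6, 6, 18): truth gives 0; no alternative beats it.
(Checking all 64 profiles: 4 have a profitable deviation, 60 do not.)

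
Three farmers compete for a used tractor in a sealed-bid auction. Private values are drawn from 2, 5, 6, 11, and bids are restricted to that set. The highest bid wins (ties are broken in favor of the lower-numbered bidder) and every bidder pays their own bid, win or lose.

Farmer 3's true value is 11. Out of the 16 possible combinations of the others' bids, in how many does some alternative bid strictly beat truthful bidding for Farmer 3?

11

Others bid (2, 2): truth gives 0; bid 5 gives 6 > 0. Violating.
Others bid (2, 5): truth gives 0; bid 6 gives 5 > 0. Violating.
Others bid (2, 11): truth gives -11; bid 2 gives -2 > -11. Violating.
Others bid (5, 2): truth gives 0; bid 6 gives 5 > 0. Violating.
Others bid (2, 6): truth gives 0; no alternative beats it.
Others bid (5, 6): truth gives 0; no alternative beats it.
(Checking all 16 profiles: 11 have a profitable deviation, 5 do not.)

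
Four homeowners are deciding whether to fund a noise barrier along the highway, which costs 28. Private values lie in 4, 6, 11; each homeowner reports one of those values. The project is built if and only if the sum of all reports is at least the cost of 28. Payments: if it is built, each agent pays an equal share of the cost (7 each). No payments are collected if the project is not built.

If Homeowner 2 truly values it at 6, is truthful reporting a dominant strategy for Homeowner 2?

Consider the case where Homeowner 1 reports 6, Homeowner 3 reports 6 and Homeowner 4 reports 11.
Truthful report 6: project built, pays 7, utility 6 - 7 = -1.
Report 4 instead: project not built, utility 0.
Since 0 > -1, reporting 4 is strictly better here, so truthful reporting is not dominant.

No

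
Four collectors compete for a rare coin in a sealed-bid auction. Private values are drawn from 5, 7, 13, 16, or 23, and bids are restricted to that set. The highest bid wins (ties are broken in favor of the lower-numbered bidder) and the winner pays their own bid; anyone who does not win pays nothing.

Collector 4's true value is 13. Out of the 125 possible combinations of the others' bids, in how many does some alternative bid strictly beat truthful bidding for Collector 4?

1

Others bid (5, 5, 5): truth gives 0; bid 7 gives 6 > 0. Violating.
Others bid (5, 5, 7): truth gives 0; no alternative beats it.
Others bid (5, 5, 13): truth gives 0; no alternative beats it.
(Checking all 125 profiles: 1 has a profitable deviation, 124 do not.)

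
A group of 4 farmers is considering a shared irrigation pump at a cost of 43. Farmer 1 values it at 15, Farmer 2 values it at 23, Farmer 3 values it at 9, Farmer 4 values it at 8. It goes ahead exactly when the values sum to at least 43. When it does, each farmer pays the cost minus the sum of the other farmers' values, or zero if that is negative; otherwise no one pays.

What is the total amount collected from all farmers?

Total value 55 ≥ cost 43, so it is built.
Farmer 1: others sum to 40; max(0, 43 - 40) = 3.
Farmer 2: others sum to 32; max(0, 43 - 32) = 11.
Farmer 3: others sum to 46; max(0, 43 - 46) = 0.
Farmer 4: others sum to 47; max(0, 43 - 47) = 0.
Total collected = 3 + 11 + 0 + 0 = 14.

14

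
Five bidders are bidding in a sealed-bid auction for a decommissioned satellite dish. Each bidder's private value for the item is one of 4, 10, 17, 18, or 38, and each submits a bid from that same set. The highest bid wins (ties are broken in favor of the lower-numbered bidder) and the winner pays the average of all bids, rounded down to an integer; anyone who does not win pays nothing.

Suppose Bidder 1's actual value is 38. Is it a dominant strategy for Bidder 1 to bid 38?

Consider the case where Bidder 2 bids 4, Bidder 3 bids 4, Bidder 4 bids 4 and Bidder 5 bids 4.
Truthful bid 38: wins, pays 10, utility 38 - 10 = 28.
Bid 4 instead: wins, pays 4, utility 38 - 4 = 34.
Since 34 > 28, bidding 4 is strictly better here, so truthful bidding is not dominant.

No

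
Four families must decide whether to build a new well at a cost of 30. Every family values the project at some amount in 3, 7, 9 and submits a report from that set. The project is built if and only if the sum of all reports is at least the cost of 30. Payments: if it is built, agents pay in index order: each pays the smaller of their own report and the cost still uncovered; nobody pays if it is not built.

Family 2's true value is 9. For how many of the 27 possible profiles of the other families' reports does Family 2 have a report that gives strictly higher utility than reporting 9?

Others report (7, 7, 9): truth gives 0; report 7 gives 2 > 0. Violating.
Others report (7, 9, 7): truth gives 0; report 7 gives 2 > 0. Violating.
Others report (7, 9, 9): truth gives 0; report 7 gives 2 > 0. Violating.
Others report (9, 7, 7): truth gives 0; report 7 gives 2 > 0. Violating.
Others report (3, 3, 3): truth gives 0; no alternative beats it.
Others report (3, 3, 7): truth gives 0; no alternative beats it.
(Checking all 27 profiles: 7 have a profitable deviation, 20 do not.)

7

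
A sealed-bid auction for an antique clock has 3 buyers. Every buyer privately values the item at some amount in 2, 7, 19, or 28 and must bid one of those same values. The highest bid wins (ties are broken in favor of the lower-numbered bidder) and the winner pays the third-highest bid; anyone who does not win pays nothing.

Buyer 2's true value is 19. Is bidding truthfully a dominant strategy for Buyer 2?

Consider the case where Buyer 1 bids 2 and Buyer 3 bids 28.
Truthful bid 19: loses, pays 0, utility 0.
Bid 28 instead: wins, pays 2, utility 19 - 2 = 17.
Since 17 > 0, bidding 28 is strictly better here, so truthful bidding is not dominant.

No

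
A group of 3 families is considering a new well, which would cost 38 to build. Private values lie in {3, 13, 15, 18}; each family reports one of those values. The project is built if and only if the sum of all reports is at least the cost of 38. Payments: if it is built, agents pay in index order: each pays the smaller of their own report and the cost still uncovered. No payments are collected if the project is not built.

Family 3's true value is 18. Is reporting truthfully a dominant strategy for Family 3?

Check each profile of the others' reports and compare truth against every alternative report.
Others report (3, 18): truth gives 1, best alternative gives 0.
Others report (18, 3): truth gives 1, best alternative gives 0.
Others report (18, 18): truth gives 16, best alternative gives 16.
Others report (15, 18): truth gives 13, best alternative gives 13.
Others report (18, 15): truth gives 13, best alternative gives 13.
Others report (13, 18): truth gives 11, best alternative gives 11.
(Remaining 10 profiles checked similarly; truth is weakly best in each.)
In every case the truthful report is at least as good as any alternative, so it is a dominant strategy.

Yes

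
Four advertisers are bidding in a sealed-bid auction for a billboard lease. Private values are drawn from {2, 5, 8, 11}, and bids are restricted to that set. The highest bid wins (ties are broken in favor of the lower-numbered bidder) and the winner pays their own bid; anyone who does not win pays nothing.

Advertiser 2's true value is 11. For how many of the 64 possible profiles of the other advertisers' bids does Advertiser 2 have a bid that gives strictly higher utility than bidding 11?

18

Others bid (2, 2, 2): truth gives 0; bid 5 gives 6 > 0. Violating.
Others bid (2, 2, 5): truth gives 0; bid 5 gives 6 > 0. Violating.
Others bid (2, 2, 8): truth gives 0; bid 8 gives 3 > 0. Violating.
Others bid (2, 5, 2): truth gives 0; bid 5 gives 6 > 0. Violating.
Others bid (2, 2, 11): truth gives 0; no alternative beats it.
Others bid (2, 5, 11): truth gives 0; no alternative beats it.
(Checking all 64 profiles: 18 have a profitable deviation, 46 do not.)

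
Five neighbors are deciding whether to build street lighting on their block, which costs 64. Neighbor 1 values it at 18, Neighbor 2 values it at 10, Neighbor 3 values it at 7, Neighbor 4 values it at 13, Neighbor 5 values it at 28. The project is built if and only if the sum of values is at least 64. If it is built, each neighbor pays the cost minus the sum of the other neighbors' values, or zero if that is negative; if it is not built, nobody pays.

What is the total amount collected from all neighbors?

23

Total value 76 ≥ cost 64, so it is built.
Neighbor 1: others sum to 58; max(0, 64 - 58) = 6.
Neighbor 2: others sum to 66; max(0, 64 - 66) = 0.
Neighbor 3: others sum to 69; max(0, 64 - 69) = 0.
Neighbor 4: others sum to 63; max(0, 64 - 63) = 1.
Neighbor 5: others sum to 48; max(0, 64 - 48) = 16.
Total collected = 6 + 0 + 0 + 1 + 16 = 23.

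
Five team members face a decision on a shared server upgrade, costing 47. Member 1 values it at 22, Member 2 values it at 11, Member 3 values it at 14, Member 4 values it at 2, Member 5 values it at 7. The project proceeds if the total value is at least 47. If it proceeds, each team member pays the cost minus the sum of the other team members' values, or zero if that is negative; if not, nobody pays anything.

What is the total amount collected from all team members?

Total value 56 ≥ cost 47, so it is built.
Member 1: others sum to 34; max(0, 47 - 34) = 13.
Member 2: others sum to 45; max(0, 47 - 45) = 2.
Member 3: others sum to 42; max(0, 47 - 42) = 5.
Member 4: others sum to 54; max(0, 47 - 54) = 0.
Member 5: others sum to 49; max(0, 47 - 49) = 0.
Total collected = 13 + 2 + 5 + 0 + 0 = 20.

20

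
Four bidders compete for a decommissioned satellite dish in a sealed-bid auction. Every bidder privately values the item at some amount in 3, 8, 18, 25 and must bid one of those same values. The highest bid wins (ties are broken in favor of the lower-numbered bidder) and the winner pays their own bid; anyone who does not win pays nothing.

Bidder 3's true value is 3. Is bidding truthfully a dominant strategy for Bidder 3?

Yes

Check each profile of the others' bids and compare truth against every alternative bid.
Others bid (3, 3, 3): truth gives 0, best alternative gives -5.
Others bid (3, 3, 8): truth gives 0, best alternative gives -5.
Others bid (3, 3, 18): truth gives 0, best alternative gives 0.
Others bid (3, 3, 25): truth gives 0, best alternative gives 0.
Others bid (3, 8, 3): truth gives 0, best alternative gives 0.
Others bid (3, 8, 8): truth gives 0, best alternative gives 0.
(Remaining 58 profiles checked similarly; truth is weakly best in each.)
In every case the truthful bid is at least as good as any alternative, so it is a dominant strategy.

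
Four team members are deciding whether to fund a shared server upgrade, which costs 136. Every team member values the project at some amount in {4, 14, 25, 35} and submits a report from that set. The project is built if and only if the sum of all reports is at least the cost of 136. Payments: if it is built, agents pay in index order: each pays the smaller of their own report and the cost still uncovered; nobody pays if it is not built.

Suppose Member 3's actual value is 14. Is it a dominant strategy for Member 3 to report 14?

Yes

Check each profile of the others' reports and compare truth against every alternative report.
Others report (4, 4, 4): truth gives 0, best alternative gives 0.
Others report (4, 4, 14): truth gives 0, best alternative gives 0.
Others report (4, 4, 25): truth gives 0, best alternative gives 0.
Others report (4, 4, 35): truth gives 0, best alternative gives 0.
Others report (4, 14, 4): truth gives 0, best alternative gives 0.
Others report (4, 14, 14): truth gives 0, best alternative gives 0.
(Remaining 58 profiles checked similarly; truth is weakly best in each.)
In every case the truthful report is at least as good as any alternative, so it is a dominant strategy.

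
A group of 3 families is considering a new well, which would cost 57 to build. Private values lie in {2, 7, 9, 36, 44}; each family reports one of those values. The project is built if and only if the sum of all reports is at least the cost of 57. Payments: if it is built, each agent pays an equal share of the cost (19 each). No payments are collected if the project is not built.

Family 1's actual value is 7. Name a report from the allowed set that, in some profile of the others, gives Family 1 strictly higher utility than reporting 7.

Suppose Family 2 reports 7 and Family 3 reports 44.
Report 7: project built, pays 19, utility 7 - 19 = -12.
Report 2: project not built, utility 0.
So reporting 2 beats truth here (0 > -12).

2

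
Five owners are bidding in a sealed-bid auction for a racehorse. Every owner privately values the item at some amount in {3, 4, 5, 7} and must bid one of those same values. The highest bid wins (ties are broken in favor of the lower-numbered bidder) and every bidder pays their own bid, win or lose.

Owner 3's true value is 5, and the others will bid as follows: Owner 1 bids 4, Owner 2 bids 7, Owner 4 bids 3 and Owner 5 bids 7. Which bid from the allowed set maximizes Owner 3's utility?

Bid 3: loses but pays 3, utility -3.
Bid 4: loses but pays 4, utility -4.
Bid 5: loses but pays 5, utility -5.
Bid 7: loses but pays 7, utility -7.
The best choice is 3 with utility -3.

3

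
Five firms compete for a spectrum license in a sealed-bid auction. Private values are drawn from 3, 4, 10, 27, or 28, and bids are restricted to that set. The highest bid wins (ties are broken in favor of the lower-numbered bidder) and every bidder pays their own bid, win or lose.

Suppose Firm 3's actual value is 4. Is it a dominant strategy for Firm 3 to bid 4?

No

Consider the case where Firm 1 bids 3, Firm 2 bids 3, Firm 4 bids 3 and Firm 5 bids 10.
Truthful bid 4: loses but pays 4, utility -4.
Bid 3 instead: loses but pays 3, utility -3.
Since -3 > -4, bidding 3 is strictly better here, so truthful bidding is not dominant.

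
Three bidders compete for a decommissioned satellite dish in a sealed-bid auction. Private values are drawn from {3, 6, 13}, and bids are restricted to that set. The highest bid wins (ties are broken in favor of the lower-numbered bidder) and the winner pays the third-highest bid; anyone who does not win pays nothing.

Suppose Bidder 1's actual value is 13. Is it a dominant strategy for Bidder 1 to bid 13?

Check each profile of the others' bids and compare truth against every alternative bid.
Others bid (3, 13): truth gives 10, best alternative gives 0.
Others bid (13, 3): truth gives 10, best alternative gives 0.
Others bid (6, 13): truth gives 7, best alternative gives 0.
Others bid (13, 6): truth gives 7, best alternative gives 0.
Others bid (3, 3): truth gives 10, best alternative gives 10.
Others bid (3, 6): truth gives 10, best alternative gives 10.
(Remaining 3 profiles checked similarly; truth is weakly best in each.)
In every case the truthful bid is at least as good as any alternative, so it is a dominant strategy.

Yes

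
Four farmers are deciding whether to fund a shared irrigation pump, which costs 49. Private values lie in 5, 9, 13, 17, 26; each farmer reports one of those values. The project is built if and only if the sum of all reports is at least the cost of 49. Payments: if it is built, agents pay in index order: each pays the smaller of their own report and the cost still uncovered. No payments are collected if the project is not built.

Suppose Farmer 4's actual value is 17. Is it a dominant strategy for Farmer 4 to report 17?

Check each profile of the others' reports and compare truth against every alternative report.
Others report (5, 26, 26): truth gives 17, best alternative gives 17.
Others report (9, 17, 26): truth gives 17, best alternative gives 17.
Others report (9, 26, 17): truth gives 17, best alternative gives 17.
Others report (9, 26, 26): truth gives 17, best alternative gives 17.
Others report (13, 13, 26): truth gives 17, best alternative gives 17.
Others report (13, 17, 26): truth gives 17, best alternative gives 17.
(Remaining 119 profiles checked similarly; truth is weakly best in each.)
In every case the truthful report is at least as good as any alternative, so it is a dominant strategy.

Yes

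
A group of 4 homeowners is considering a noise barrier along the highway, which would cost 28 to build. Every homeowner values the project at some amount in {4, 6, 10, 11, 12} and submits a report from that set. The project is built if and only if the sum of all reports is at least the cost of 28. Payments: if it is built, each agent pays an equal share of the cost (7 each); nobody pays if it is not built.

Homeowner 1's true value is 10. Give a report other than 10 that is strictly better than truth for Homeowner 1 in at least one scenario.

Suppose Homeowner 2 reports 4, Homeowner 3 reports 6 and Homeowner 4 reports 6.
Report 10: project not built, utility 0.
Report 12: project built, pays 7, utility 10 - 7 = 3.
So reporting 12 beats truth here (3 > 0).

12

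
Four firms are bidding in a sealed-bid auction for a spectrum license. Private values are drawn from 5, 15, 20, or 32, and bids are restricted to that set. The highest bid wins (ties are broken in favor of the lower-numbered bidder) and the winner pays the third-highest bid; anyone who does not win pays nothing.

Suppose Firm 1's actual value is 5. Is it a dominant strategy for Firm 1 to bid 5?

Yes

Check each profile of the others' bids and compare truth against every alternative bid.
Others bid (5, 15, 15): truth gives 0, best alternative gives -10.
Others bid (15, 5, 15): truth gives 0, best alternative gives -10.
Others bid (15, 15, 5): truth gives 0, best alternative gives -10.
Others bid (15, 15, 15): truth gives 0, best alternative gives -10.
Others bid (5, 5, 5): truth gives 0, best alternative gives 0.
Others bid (5, 5, 15): truth gives 0, best alternative gives 0.
(Remaining 58 profiles checked similarly; truth is weakly best in each.)
In every case the truthful bid is at least as good as any alternative, so it is a dominant strategy.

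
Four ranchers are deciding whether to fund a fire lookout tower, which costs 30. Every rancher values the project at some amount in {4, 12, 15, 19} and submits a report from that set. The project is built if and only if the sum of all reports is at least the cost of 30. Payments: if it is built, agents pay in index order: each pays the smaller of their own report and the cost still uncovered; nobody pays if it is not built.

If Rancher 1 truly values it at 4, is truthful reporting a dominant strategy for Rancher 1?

Yes

Check each profile of the others' reports and compare truth against every alternative report.
Others report (4, 4, 12): truth gives 0, best alternative gives -8.
Others report (4, 4, 15): truth gives 0, best alternative gives -8.
Others report (4, 4, 19): truth gives 0, best alternative gives -8.
Others report (4, 12, 4): truth gives 0, best alternative gives -8.
Others report (4, 12, 12): truth gives 0, best alternative gives -8.
Others report (4, 12, 15): truth gives 0, best alternative gives -8.
(Remaining 58 profiles checked similarly; truth is weakly best in each.)
In every case the truthful report is at least as good as any alternative, so it is a dominant strategy.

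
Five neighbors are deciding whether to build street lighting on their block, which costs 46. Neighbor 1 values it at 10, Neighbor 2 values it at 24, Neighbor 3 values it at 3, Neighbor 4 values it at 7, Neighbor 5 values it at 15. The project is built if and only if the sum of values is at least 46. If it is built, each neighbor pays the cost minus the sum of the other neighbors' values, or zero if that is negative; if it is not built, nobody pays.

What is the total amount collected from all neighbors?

13

Total value 59 ≥ cost 46, so it is built.
Neighbor 1: others sum to 49; max(0, 46 - 49) = 0.
Neighbor 2: others sum to 35; max(0, 46 - 35) = 11.
Neighbor 3: others sum to 56; max(0, 46 - 56) = 0.
Neighbor 4: others sum to 52; max(0, 46 - 52) = 0.
Neighbor 5: others sum to 44; max(0, 46 - 44) = 2.
Total collected = 0 + 11 + 0 + 0 + 2 = 13.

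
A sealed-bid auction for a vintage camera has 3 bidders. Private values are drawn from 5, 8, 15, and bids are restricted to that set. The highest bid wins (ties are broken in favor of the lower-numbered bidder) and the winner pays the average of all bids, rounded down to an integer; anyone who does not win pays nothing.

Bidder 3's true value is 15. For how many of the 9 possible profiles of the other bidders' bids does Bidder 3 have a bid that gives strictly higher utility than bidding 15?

Others bid (5, 5): truth gives 7; bid 8 gives 9 > 7. Violating.
Others bid (5, 8): truth gives 6; no alternative beats it.
Others bid (5, 15): truth gives 0; no alternative beats it.
(Checking all 9 profiles: 1 has a profitable deviation, 8 do not.)

1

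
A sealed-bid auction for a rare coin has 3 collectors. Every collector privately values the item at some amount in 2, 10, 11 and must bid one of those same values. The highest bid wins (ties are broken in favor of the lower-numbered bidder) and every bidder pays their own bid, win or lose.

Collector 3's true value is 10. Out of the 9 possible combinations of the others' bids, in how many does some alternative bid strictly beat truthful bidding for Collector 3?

8

Others bid (2, 10): truth gives -10; bid 11 gives -1 > -10. Violating.
Others bid (2, 11): truth gives -10; bid 2 gives -2 > -10. Violating.
Others bid (10, 2): truth gives -10; bid 11 gives -1 > -10. Violating.
Others bid (10, 10): truth gives -10; bid 11 gives -1 > -10. Violating.
Others bid (2, 2): truth gives 0; no alternative beats it.
(Checking all 9 profiles: 8 have a profitable deviation, 1 does not.)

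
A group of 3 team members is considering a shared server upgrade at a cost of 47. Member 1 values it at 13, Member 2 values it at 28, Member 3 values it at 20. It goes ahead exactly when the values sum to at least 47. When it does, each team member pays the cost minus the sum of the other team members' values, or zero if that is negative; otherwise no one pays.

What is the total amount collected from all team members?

Total value 61 ≥ cost 47, so it is built.
Member 1: others sum to 48; max(0, 47 - 48) = 0.
Member 2: others sum to 33; max(0, 47 - 33) = 14.
Member 3: others sum to 41; max(0, 47 - 41) = 6.
Total collected = 0 + 14 + 6 = 20.

20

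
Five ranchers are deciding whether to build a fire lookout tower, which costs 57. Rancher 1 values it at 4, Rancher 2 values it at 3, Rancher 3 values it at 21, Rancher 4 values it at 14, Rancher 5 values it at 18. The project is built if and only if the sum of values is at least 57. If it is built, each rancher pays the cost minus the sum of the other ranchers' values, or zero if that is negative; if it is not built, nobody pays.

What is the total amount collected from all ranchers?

Total value 60 ≥ cost 57, so it is built.
Rancher 1: others sum to 56; max(0, 57 - 56) = 1.
Rancher 2: others sum to 57; max(0, 57 - 57) = 0.
Rancher 3: others sum to 39; max(0, 57 - 39) = 18.
Rancher 4: others sum to 46; max(0, 57 - 46) = 11.
Rancher 5: others sum to 42; max(0, 57 - 42) = 15.
Total collected = 1 + 0 + 18 + 11 + 15 = 45.

45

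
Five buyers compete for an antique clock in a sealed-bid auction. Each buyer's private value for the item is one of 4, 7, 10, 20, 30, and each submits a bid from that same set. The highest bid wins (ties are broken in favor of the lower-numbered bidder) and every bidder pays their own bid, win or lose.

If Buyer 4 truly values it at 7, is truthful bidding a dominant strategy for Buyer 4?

Consider the case where Buyer 1 bids 4, Buyer 2 bids 4, Buyer 3 bids 4 and Buyer 5 bids 10.
Truthful bid 7: loses but pays 7, utility -7.
Bid 4 instead: loses but pays 4, utility -4.
Since -4 > -7, bidding 4 is strictly better here, so truthful bidding is not dominant.

No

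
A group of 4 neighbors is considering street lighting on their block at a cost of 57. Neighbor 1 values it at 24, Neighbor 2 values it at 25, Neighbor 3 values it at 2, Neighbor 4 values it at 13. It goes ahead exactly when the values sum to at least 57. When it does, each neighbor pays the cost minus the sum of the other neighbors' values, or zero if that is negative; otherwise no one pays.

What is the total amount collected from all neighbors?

41

Total value 64 ≥ cost 57, so it is built.
Neighbor 1: others sum to 40; max(0, 57 - 40) = 17.
Neighbor 2: others sum to 39; max(0, 57 - 39) = 18.
Neighbor 3: others sum to 62; max(0, 57 - 62) = 0.
Neighbor 4: others sum to 51; max(0, 57 - 51) = 6.
Total collected = 17 + 18 + 0 + 6 = 41.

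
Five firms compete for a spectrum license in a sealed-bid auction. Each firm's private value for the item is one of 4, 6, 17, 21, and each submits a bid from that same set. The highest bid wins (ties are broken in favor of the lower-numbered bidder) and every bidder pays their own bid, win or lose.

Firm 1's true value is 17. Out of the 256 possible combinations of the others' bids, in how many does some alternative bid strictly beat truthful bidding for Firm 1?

Others bid (4, 4, 4, 4): truth gives 0; bid 4 gives 13 > 0. Violating.
Others bid (4, 4, 4, 6): truth gives 0; bid 6 gives 11 > 0. Violating.
Others bid (4, 4, 4, 21): truth gives -17; bid 4 gives -4 > -17. Violating.
Others bid (4, 4, 6, 4): truth gives 0; bid 6 gives 11 > 0. Violating.
Others bid (4, 4, 4, 17): truth gives 0; no alternative beats it.
Others bid (4, 4, 6, 17): truth gives 0; no alternative beats it.
(Checking all 256 profiles: 191 have a profitable deviation, 65 do not.)

191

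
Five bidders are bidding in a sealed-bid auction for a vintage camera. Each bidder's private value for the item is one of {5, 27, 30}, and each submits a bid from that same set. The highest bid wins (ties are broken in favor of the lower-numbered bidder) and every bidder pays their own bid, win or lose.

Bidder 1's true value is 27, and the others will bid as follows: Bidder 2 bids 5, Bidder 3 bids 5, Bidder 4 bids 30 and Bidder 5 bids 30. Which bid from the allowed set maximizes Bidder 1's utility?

Bid 5: loses but pays 5, utility -5.
Bid 27: loses but pays 27, utility -27.
Bid 30: wins, pays 30, utility 27 - 30 = -3.
The best choice is 30 with utility -3.

30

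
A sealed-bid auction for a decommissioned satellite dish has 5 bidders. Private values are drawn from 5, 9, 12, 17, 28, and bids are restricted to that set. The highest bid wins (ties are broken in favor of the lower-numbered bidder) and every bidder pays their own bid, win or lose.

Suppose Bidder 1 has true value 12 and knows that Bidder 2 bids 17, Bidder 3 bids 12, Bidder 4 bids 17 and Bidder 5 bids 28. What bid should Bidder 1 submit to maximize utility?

5

Bid 5: loses but pays 5, utility -5.
Bid 9: loses but pays 9, utility -9.
Bid 12: loses but pays 12, utility -12.
Bid 17: loses but pays 17, utility -17.
Bid 28: wins, pays 28, utility 12 - 28 = -16.
The best choice is 5 with utility -5.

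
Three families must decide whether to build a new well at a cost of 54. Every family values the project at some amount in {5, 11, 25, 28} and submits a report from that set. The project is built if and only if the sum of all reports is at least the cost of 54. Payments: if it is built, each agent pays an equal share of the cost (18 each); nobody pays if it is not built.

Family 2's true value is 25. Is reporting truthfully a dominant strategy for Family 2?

Yes

Check each profile of the others' reports and compare truth against every alternative report.
Others report (5, 25): truth gives 7, best alternative gives 7.
Others report (5, 28): truth gives 7, best alternative gives 7.
Others report (11, 25): truth gives 7, best alternative gives 7.
Others report (11, 28): truth gives 7, best alternative gives 7.
Others report (25, 5): truth gives 7, best alternative gives 7.
Others report (25, 11): truth gives 7, best alternative gives 7.
(Remaining 10 profiles checked similarly; truth is weakly best in each.)
In every case the truthful report is at least as good as any alternative, so it is a dominant strategy.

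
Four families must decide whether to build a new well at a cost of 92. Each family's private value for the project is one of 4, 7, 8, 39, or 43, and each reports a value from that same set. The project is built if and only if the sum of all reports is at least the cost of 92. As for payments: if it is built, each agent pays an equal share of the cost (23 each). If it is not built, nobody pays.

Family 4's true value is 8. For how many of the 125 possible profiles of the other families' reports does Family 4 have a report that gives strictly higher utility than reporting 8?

Others report (4, 39, 43): truth gives -15; report 4 gives 0 > -15. Violating.
Others report (4, 43, 39): truth gives -15; report 4 gives 0 > -15. Violating.
Others report (7, 39, 39): truth gives -15; report 4 gives 0 > -15. Violating.
Others report (8, 39, 39): truth gives -15; report 4 gives 0 > -15. Violating.
Others report (4, 4, 4): truth gives 0; no alternative beats it.
Others report (4, 4, 7): truth gives 0; no alternative beats it.
(Checking all 125 profiles: 12 have a profitable deviation, 113 do not.)

12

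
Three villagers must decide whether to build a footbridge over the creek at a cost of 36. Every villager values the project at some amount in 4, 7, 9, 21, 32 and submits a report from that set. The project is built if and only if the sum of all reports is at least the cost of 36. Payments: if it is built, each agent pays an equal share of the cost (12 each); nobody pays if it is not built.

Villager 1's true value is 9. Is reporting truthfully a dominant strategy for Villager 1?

Consider the case where Villager 2 reports 7 and Villager 3 reports 21.
Truthful report 9: project built, pays 12, utility 9 - 12 = -3.
Report 4 instead: project not built, utility 0.
Since 0 > -3, reporting 4 is strictly better here, so truthful reporting is not dominant.

No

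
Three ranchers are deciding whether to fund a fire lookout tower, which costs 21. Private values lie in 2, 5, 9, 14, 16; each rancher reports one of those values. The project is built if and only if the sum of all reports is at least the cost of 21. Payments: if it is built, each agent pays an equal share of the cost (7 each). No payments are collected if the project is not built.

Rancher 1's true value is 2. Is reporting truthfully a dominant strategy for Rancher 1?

Yes

Check each profile of the others' reports and compare truth against every alternative report.
Others report (2, 14): truth gives 0, best alternative gives -5.
Others report (2, 16): truth gives 0, best alternative gives -5.
Others report (9, 9): truth gives 0, best alternative gives -5.
Others report (14, 2): truth gives 0, best alternative gives -5.
Others report (16, 2): truth gives 0, best alternative gives -5.
Others report (5, 14): truth gives -5, best alternative gives -5.
(Remaining 19 profiles checked similarly; truth is weakly best in each.)
In every case the truthful report is at least as good as any alternative, so it is a dominant strategy.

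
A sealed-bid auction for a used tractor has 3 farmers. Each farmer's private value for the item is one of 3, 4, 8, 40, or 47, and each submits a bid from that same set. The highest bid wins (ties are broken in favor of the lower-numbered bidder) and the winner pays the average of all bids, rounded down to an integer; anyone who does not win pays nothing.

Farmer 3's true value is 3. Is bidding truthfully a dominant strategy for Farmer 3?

Yes

Check each profile of the others' bids and compare truth against every alternative bid.
Others bid (3, 3): truth gives 0, best alternative gives 0.
Others bid (3, 4): truth gives 0, best alternative gives 0.
Others bid (3, 8): truth gives 0, best alternative gives 0.
Others bid (3, 40): truth gives 0, best alternative gives 0.
Others bid (3, 47): truth gives 0, best alternative gives 0.
Others bid (4, 3): truth gives 0, best alternative gives 0.
(Remaining 19 profiles checked similarly; truth is weakly best in each.)
In every case the truthful bid is at least as good as any alternative, so it is a dominant strategy.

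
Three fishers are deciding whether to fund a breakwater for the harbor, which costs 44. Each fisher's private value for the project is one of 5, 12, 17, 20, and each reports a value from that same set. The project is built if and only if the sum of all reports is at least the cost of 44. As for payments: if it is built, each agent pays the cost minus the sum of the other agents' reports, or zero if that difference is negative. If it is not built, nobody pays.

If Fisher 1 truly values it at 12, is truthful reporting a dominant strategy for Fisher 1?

Yes

Check each profile of the others' reports and compare truth against every alternative report.
Others report (20, 20): truth gives 8, best alternative gives 8.
Others report (17, 20): truth gives 5, best alternative gives 5.
Others report (20, 17): truth gives 5, best alternative gives 5.
Others report (17, 17): truth gives 2, best alternative gives 2.
Others report (5, 5): truth gives 0, best alternative gives 0.
Others report (5, 12): truth gives 0, best alternative gives 0.
(Remaining 10 profiles checked similarly; truth is weakly best in each.)
In every case the truthful report is at least as good as any alternative, so it is a dominant strategy.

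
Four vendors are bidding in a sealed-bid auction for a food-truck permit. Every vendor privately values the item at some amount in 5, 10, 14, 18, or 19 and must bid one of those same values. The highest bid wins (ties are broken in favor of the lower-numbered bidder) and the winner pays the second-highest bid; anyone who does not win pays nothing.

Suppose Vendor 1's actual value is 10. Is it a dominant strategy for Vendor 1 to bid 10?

Yes

Check each profile of the others' bids and compare truth against every alternative bid.
Others bid (5, 5, 5): truth gives 5, best alternative gives 5.
Others bid (5, 5, 10): truth gives 0, best alternative gives 0.
Others bid (5, 5, 14): truth gives 0, best alternative gives 0.
Others bid (5, 5, 18): truth gives 0, best alternative gives 0.
Others bid (5, 5, 19): truth gives 0, best alternative gives 0.
Others bid (5, 10, 5): truth gives 0, best alternative gives 0.
(Remaining 119 profiles checked similarly; truth is weakly best in each.)
In every case the truthful bid is at least as good as any alternative, so it is a dominant strategy.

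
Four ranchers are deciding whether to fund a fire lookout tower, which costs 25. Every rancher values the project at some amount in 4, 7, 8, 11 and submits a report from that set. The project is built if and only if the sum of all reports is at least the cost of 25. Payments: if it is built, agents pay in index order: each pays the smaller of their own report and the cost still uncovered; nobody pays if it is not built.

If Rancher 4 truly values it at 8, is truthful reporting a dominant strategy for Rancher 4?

Yes

Check each profile of the others' reports and compare truth against every alternative report.
Others report (4, 11, 11): truth gives 8, best alternative gives 8.
Others report (7, 7, 11): truth gives 8, best alternative gives 8.
Others report (7, 8, 11): truth gives 8, best alternative gives 8.
Others report (7, 11, 7): truth gives 8, best alternative gives 8.
Others report (7, 11, 8): truth gives 8, best alternative gives 8.
Others report (7, 11, 11): truth gives 8, best alternative gives 8.
(Remaining 58 profiles checked similarly; truth is weakly best in each.)
In every case the truthful report is at least as good as any alternative, so it is a dominant strategy.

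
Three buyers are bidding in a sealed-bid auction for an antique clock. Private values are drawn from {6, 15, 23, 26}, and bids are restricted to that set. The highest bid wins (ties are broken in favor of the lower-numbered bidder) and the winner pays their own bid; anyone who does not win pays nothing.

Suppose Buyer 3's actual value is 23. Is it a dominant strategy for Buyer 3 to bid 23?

Consider the case where Buyer 1 bids 6 and Buyer 2 bids 6.
Truthful bid 23: wins, pays 23, utility 23 - 23 = 0.
Bid 15 instead: wins, pays 15, utility 23 - 15 = 8.
Since 8 > 0, bidding 15 is strictly better here, so truthful bidding is not dominant.

No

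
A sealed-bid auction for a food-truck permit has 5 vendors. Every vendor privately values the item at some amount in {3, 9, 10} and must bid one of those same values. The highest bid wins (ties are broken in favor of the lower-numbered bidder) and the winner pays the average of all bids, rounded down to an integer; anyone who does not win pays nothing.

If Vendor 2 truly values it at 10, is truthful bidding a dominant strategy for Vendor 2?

Consider the case where Vendor 1 bids 3, Vendor 3 bids 9, Vendor 4 bids 9 and Vendor 5 bids 9.
Truthful bid 10: wins, pays 8, utility 10 - 8 = 2.
Bid 9 instead: wins, pays 7, utility 10 - 7 = 3.
Since 3 > 2, bidding 9 is strictly better here, so truthful bidding is not dominant.

No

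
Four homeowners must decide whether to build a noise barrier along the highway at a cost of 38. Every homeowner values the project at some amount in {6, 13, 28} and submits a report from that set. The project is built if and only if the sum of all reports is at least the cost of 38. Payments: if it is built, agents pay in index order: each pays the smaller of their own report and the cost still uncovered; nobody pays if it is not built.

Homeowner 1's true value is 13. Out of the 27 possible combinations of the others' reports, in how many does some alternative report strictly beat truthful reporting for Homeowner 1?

Others report (6, 6, 28): truth gives 0; report 6 gives 7 > 0. Violating.
Others report (6, 13, 13): truth gives 0; report 6 gives 7 > 0. Violating.
Others report (6, 13, 28): truth gives 0; report 6 gives 7 > 0. Violating.
Others report (6, 28, 6): truth gives 0; report 6 gives 7 > 0. Violating.
Others report (6, 6, 6): truth gives 0; no alternative beats it.
Others report (6, 6, 13): truth gives 0; no alternative beats it.
(Checking all 27 profiles: 23 have a profitable deviation, 4 do not.)

23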